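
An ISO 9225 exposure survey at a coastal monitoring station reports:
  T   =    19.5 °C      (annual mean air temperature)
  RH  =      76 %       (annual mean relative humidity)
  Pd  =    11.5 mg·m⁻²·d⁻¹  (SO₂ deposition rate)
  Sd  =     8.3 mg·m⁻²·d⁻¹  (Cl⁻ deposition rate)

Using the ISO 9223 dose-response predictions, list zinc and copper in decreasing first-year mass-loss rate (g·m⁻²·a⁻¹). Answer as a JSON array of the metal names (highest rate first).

["copper", "zinc"]

zinc: temperature factor f = -0.071·(9.5) = -0.6745
  Pd branch = 0.0129·Pd^0.44·e^(0.046·RH+f) = 0.6348 μm/a
  Sd branch = 0.0175·Sd^0.57·e^(0.008·RH+0.085·T) = 0.5634 μm/a
  sum: 0.6348 + 0.5634 → r_corr = 1.198 μm/a
  mass loss = 1.198 μm/a × 7.14 g/cm³ = 8.555 g·m⁻²·a⁻¹
copper: temperature factor f = -0.080·(9.5) = -0.7600
  Pd branch = 0.0053·Pd^0.26·e^(0.059·RH+f) = 0.4144 μm/a
  Cl⁻ term: 0.01025·8.3^0.27·exp(0.036·76+0.049·19.5) = 0.7279
  r_corr = 0.4144 + 0.7279 = 1.142 μm/a
  mass loss = 1.142 μm/a × 8.96 g/cm³ = 10.23 g·m⁻²·a⁻¹
Ordering by g·m⁻²·a⁻¹: copper (10.2) > zinc (8.56)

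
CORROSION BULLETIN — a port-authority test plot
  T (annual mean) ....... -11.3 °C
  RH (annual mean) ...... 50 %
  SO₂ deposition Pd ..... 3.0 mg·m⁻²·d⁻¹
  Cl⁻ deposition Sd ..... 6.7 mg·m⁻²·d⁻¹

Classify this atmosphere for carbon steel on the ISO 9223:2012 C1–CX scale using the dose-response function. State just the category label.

C2

carbon steel: T≤10 °C ⇒ hinge +0.150·(-11.3−10) = -3.1950
  SO₂ term: 1.77·3.0^0.52·exp(0.02·50-3.1950) = 0.349
  Cl⁻ term: 0.102·6.7^0.62·exp(0.033·50+0.04·-11.3) = 1.099
  sum: 0.349 + 1.099 → r_corr = 1.448 μm/a
Category bounds: 1.3…25 μm/a bracket r_corr ⇒ C2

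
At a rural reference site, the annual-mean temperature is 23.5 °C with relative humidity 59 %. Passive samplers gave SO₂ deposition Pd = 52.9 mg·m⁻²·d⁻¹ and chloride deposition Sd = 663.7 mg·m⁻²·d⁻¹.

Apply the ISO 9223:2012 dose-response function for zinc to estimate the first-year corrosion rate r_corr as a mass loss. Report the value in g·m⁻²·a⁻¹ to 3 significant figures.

zinc: temperature factor f = -0.071·(13.5) = -0.9585
  sulphur-dioxide contribution → 0.4279 μm/a
  chloride contribution → 8.396 μm/a
  total first-year rate 8.823 μm/a
Convert to mass loss: 8.823 μm/a × 7.14 g/cm³ = 63 g·m⁻²·a⁻¹

r_corr = 63.0 g·m⁻²·a⁻¹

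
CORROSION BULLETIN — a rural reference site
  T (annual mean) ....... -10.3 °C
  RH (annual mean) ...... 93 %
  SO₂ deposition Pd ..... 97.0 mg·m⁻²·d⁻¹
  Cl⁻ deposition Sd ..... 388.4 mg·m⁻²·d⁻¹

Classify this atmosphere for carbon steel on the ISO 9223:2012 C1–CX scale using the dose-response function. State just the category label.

C4

carbon steel: T≤10 °C ⇒ hinge +0.150·(-10.3−10) = -3.0450
  Pd branch = 1.77·Pd^0.52·e^(0.02·RH+f) = 5.841 μm/a
  Cl⁻ term: 0.102·388.4^0.62·exp(0.033·93+0.04·-10.3) = 58.6
  sum: 5.841 + 58.6 → r_corr = 64.44 μm/a
Category bounds: 50…80 μm/a bracket r_corr ⇒ C4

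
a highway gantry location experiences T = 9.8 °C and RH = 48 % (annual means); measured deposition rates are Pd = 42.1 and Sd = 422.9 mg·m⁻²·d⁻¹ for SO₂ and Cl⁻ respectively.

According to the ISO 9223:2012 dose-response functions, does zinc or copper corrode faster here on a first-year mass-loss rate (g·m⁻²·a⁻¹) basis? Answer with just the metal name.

zinc

zinc: T≤10 °C ⇒ hinge +0.038·(9.8−10) = -0.0076
  SO₂ term: 0.0129·42.1^0.44·exp(0.046·48-0.0076) = 0.6038
  Cl⁻ term: 0.0175·422.9^0.57·exp(0.008·48+0.085·9.8) = 1.856
  r_corr = 0.6038 + 1.856 = 2.46 μm/a
  mass loss = 2.46 μm/a × 7.14 g/cm³ = 17.56 g·m⁻²·a⁻¹
copper: T≤10 °C ⇒ hinge +0.126·(9.8−10) = -0.0252
  Pd branch = 0.0053·Pd^0.26·e^(0.059·RH+f) = 0.232 μm/a
  Cl⁻ term: 0.01025·422.9^0.27·exp(0.036·48+0.049·9.8) = 0.4773
  sum: 0.232 + 0.4773 → r_corr = 0.7094 μm/a
  mass loss = 0.7094 μm/a × 8.96 g/cm³ = 6.356 g·m⁻²·a⁻¹
Ordering by g·m⁻²·a⁻¹: zinc (17.6) > copper (6.36)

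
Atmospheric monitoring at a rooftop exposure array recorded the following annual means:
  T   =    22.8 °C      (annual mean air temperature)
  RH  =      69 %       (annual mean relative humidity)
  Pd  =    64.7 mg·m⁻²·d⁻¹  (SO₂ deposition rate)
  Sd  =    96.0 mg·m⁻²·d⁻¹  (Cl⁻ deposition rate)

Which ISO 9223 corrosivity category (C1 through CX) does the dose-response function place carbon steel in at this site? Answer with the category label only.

carbon steel: f(T) = -0.054·(T−10) [T>10 °C] = -0.6912
  Pd branch = 1.77·Pd^0.52·e^(0.02·RH+f) = 30.82 μm/a
  Cl⁻ term: 0.102·96.0^0.62·exp(0.033·69+0.04·22.8) = 41.93
  r_corr = 30.82 + 41.93 = 72.75 μm/a
Category bounds: 50…80 μm/a bracket r_corr ⇒ C4

C4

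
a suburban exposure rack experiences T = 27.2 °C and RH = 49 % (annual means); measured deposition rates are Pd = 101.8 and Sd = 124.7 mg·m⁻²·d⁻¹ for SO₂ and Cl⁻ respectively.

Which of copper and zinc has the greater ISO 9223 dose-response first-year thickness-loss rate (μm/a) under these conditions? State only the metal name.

copper: temperature factor f = -0.080·(17.2) = -1.3760
  Pd branch = 0.0053·Pd^0.26·e^(0.059·RH+f) = 0.08021 μm/a
  Cl⁻ term: 0.01025·124.7^0.27·exp(0.036·49+0.049·27.2) = 0.8347
  sum: 0.08021 + 0.8347 → r_corr = 0.9149 μm/a
zinc: T>10 °C ⇒ hinge -0.071·(27.2−10) = -1.2212
  Pd branch = 0.0129·Pd^0.44·e^(0.046·RH+f) = 0.277 μm/a
  Sd branch = 0.0175·Sd^0.57·e^(0.008·RH+0.085·T) = 4.093 μm/a
  sum: 0.277 + 4.093 → r_corr = 4.37 μm/a
Ordering by μm/a: zinc (4.37) > copper (0.915)

zinc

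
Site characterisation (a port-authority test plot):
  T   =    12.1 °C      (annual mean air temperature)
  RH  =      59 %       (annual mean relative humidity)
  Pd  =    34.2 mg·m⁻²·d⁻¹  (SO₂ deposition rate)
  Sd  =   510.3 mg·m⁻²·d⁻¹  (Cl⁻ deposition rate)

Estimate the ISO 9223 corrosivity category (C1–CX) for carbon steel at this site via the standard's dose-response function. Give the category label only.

carbon steel: temperature factor f = -0.054·(2.1) = -0.1134
  sulphur-dioxide contribution → 32.28 μm/a
  chloride contribution → 55.36 μm/a
  ⇒ r_corr(carbon steel) = 87.64 μm/a
ISO 9223 Table 2 (carbon steel): 80 < 87.6 ≤ 200 μm/a ⇒ C5

C5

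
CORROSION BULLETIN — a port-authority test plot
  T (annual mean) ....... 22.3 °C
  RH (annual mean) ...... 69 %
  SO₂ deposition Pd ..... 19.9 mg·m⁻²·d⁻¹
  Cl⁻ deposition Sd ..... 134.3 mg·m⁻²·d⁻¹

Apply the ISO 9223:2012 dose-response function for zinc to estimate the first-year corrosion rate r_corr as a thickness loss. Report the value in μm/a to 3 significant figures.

r_corr = 3.78 μm/a

zinc: temperature factor f = -0.071·(12.3) = -0.8733
  Pd branch = 0.0129·Pd^0.44·e^(0.046·RH+f) = 0.48 μm/a
  Cl⁻ term: 0.0175·134.3^0.57·exp(0.008·69+0.085·22.3) = 3.304
  sum: 0.48 + 3.304 → r_corr = 3.784 μm/a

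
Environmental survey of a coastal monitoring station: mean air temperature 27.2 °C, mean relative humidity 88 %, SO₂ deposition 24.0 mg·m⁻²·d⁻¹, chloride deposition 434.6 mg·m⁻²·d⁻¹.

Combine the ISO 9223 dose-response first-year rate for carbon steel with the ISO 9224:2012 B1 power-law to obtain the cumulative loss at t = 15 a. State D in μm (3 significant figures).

D(15) = 1.07e+03 μm

carbon steel: T>10 °C ⇒ hinge -0.054·(27.2−10) = -0.9288
  SO₂ term: 1.77·24.0^0.52·exp(0.02·88-0.9288) = 21.22
  Cl⁻ term: 0.102·434.6^0.62·exp(0.033·88+0.04·27.2) = 238.7
  r_corr = 21.22 + 238.7 = 260 μm/a
Power-law: D(15) = r_corr · 15^0.523
  D(15) = 260 × 15^0.523 = 260 × 4.122 = 1071 μm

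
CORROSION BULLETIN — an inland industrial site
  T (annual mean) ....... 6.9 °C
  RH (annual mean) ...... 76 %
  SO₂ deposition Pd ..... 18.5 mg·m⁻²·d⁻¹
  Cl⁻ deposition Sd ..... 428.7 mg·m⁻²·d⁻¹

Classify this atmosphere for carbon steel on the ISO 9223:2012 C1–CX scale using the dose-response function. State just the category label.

C5

carbon steel: T≤10 °C ⇒ hinge +0.150·(6.9−10) = -0.4650
  SO₂ term: 1.77·18.5^0.52·exp(0.02·76-0.4650) = 23.18
  Sd branch = 0.102·Sd^0.62·e^(0.033·RH+0.04·T) = 70.73 μm/a
  r_corr = 23.18 + 70.73 = 93.91 μm/a
Category bounds: 80…200 μm/a bracket r_corr ⇒ C5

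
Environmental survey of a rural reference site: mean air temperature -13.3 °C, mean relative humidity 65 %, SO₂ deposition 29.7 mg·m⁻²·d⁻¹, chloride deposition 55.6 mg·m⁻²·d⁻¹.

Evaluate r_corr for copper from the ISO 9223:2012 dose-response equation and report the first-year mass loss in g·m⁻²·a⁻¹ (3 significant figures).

copper: f(T) = +0.126·(T−10) [T≤10 °C] = -2.9358
  Pd branch = 0.0053·Pd^0.26·e^(0.059·RH+f) = 0.03146 μm/a
  Sd branch = 0.01025·Sd^0.27·e^(0.036·RH+0.049·T) = 0.1641 μm/a
  r_corr = 0.03146 + 0.1641 = 0.1956 μm/a
Convert to mass loss: 0.1956 μm/a × 8.96 g/cm³ = 1.752 g·m⁻²·a⁻¹

r_corr = 1.75 g·m⁻²·a⁻¹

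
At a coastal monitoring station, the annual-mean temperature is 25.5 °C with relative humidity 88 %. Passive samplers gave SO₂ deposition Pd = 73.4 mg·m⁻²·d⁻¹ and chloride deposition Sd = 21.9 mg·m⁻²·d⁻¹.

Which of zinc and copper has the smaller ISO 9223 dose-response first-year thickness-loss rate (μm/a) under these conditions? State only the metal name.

zinc: f(T) = -0.071·(T−10) [T>10 °C] = -1.1005
  sulphur-dioxide contribution → 1.628 μm/a
  chloride contribution → 1.795 μm/a
  ⇒ r_corr(zinc) = 3.423 μm/a
copper: f(T) = -0.080·(T−10) [T>10 °C] = -1.2400
  sulphur-dioxide contribution → 0.8427 μm/a
  chloride contribution → 1.955 μm/a
  total first-year rate 2.798 μm/a
Ordering by μm/a: zinc (3.42) > copper (2.8)

copper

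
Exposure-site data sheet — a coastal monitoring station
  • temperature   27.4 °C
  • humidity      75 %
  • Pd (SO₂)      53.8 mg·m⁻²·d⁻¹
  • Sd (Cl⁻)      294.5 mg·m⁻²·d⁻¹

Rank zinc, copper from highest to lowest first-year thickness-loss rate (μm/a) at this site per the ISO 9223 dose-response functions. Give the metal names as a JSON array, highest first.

zinc: f(T) = -0.071·(T−10) [T>10 °C] = -1.2354
  SO₂ term: 0.0129·53.8^0.44·exp(0.046·75-1.2354) = 0.6822
  Sd branch = 0.0175·Sd^0.57·e^(0.008·RH+0.085·T) = 8.365 μm/a
  sum: 0.6822 + 8.365 → r_corr = 9.047 μm/a
copper: T>10 °C ⇒ hinge -0.080·(27.4−10) = -1.3920
  SO₂ term: 0.0053·53.8^0.26·exp(0.059·75-1.3920) = 0.3101
  Cl⁻ term: 0.01025·294.5^0.27·exp(0.036·75+0.049·27.4) = 2.711
  r_corr = 0.3101 + 2.711 = 3.021 μm/a
Ordering by μm/a: zinc (9.05) > copper (3.02)

["zinc", "copper"]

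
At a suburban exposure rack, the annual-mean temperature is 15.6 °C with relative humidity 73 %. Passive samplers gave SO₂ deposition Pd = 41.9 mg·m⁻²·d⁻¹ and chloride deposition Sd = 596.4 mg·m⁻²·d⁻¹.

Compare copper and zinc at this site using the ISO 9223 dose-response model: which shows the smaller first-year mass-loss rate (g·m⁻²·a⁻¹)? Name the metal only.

copper: T>10 °C ⇒ hinge -0.080·(15.6−10) = -0.4480
  sulphur-dioxide contribution → 0.6637 μm/a
  chloride contribution → 1.712 μm/a
  total first-year rate 2.375 μm/a
  mass loss = 2.375 μm/a × 8.96 g/cm³ = 21.28 g·m⁻²·a⁻¹
zinc: T>10 °C ⇒ hinge -0.071·(15.6−10) = -0.3976
  sulphur-dioxide contribution → 1.288 μm/a
  chloride contribution → 4.514 μm/a
  total first-year rate 5.803 μm/a
  mass loss = 5.803 μm/a × 7.14 g/cm³ = 41.43 g·m⁻²·a⁻¹
Ordering by g·m⁻²·a⁻¹: zinc (41.4) > copper (21.3)

copper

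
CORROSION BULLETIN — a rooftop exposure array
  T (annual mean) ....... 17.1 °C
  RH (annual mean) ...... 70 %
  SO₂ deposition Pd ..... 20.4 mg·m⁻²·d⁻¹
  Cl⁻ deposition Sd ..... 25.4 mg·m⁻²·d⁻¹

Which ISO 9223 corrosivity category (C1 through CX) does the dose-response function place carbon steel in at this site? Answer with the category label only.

C3

carbon steel: f(T) = -0.054·(T−10) [T>10 °C] = -0.3834
  sulphur-dioxide contribution → 23.47 μm/a
  chloride contribution → 15.13 μm/a
  ⇒ r_corr(carbon steel) = 38.6 μm/a
Category bounds: 25…50 μm/a bracket r_corr ⇒ C3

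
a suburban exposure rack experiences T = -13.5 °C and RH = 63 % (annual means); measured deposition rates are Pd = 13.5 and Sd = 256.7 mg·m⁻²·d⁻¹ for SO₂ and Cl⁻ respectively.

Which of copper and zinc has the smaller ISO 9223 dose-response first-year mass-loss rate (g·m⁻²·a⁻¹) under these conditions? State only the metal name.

copper: temperature factor f = +0.126·(-23.5) = -2.9610
  SO₂ term: 0.0053·13.5^0.26·exp(0.059·63-2.9610) = 0.02221
  Sd branch = 0.01025·Sd^0.27·e^(0.036·RH+0.049·T) = 0.2285 μm/a
  r_corr = 0.02221 + 0.2285 = 0.2507 μm/a
  mass loss = 0.2507 μm/a × 8.96 g/cm³ = 2.247 g·m⁻²·a⁻¹
zinc: f(T) = +0.038·(T−10) [T≤10 °C] = -0.8930
  SO₂ term: 0.0129·13.5^0.44·exp(0.046·63-0.8930) = 0.3011
  Cl⁻ term: 0.0175·256.7^0.57·exp(0.008·63+0.085·-13.5) = 0.2172
  sum: 0.3011 + 0.2172 → r_corr = 0.5183 μm/a
  mass loss = 0.5183 μm/a × 7.14 g/cm³ = 3.701 g·m⁻²·a⁻¹
Ordering by g·m⁻²·a⁻¹: zinc (3.7) > copper (2.25)

copper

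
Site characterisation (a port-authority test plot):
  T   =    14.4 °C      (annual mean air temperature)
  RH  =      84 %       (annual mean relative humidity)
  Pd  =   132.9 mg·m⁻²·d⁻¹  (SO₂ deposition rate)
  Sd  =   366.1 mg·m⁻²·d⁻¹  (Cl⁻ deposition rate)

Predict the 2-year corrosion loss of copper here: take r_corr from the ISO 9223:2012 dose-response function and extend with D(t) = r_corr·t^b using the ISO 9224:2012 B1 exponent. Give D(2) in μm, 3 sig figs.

D(2) = 6.33 μm

copper: temperature factor f = -0.080·(4.4) = -0.3520
  Pd branch = 0.0053·Pd^0.26·e^(0.059·RH+f) = 1.887 μm/a
  Sd branch = 0.01025·Sd^0.27·e^(0.036·RH+0.049·T) = 2.102 μm/a
  sum: 1.887 + 2.102 → r_corr = 3.99 μm/a
ISO 9224: D(t) = r_corr · t^b with b = 0.667 (copper, B1)
  D(2) = 3.99 × 2^0.667 = 3.99 × 1.588 = 6.334 μm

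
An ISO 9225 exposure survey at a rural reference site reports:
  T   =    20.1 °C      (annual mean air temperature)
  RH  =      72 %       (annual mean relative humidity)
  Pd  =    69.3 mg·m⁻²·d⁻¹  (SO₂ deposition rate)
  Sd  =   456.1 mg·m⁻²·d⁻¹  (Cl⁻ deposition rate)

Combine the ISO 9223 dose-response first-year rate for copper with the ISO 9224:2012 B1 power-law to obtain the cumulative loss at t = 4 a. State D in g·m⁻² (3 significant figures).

D(4) = 54.5 g·m⁻²

copper: temperature factor f = -0.080·(10.1) = -0.8080
  Pd branch = 0.0053·Pd^0.26·e^(0.059·RH+f) = 0.4976 μm/a
  Cl⁻ term: 0.01025·456.1^0.27·exp(0.036·72+0.049·20.1) = 1.915
  r_corr = 0.4976 + 1.915 = 2.412 μm/a
ISO 9224: D(t) = r_corr · t^b with b = 0.667 (copper, B1)
  D(4) = 2.412 × 4^0.667 = 2.412 × 2.521 = 6.081 μm
  Mass loss = 6.081 μm × 8.96 g/cm³ = 54.49 g·m⁻²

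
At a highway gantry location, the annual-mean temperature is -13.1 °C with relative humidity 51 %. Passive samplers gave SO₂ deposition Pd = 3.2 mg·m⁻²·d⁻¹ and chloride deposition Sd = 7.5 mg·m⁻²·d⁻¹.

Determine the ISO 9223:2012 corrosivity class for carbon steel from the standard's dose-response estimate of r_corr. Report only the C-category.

C2

carbon steel: f(T) = +0.150·(T−10) [T≤10 °C] = -3.4650
  sulphur-dioxide contribution → 0.2811 μm/a
  chloride contribution → 1.134 μm/a
  total first-year rate 1.415 μm/a
ISO 9223 Table 2 (carbon steel): 1.3 < 1.41 ≤ 25 μm/a ⇒ C2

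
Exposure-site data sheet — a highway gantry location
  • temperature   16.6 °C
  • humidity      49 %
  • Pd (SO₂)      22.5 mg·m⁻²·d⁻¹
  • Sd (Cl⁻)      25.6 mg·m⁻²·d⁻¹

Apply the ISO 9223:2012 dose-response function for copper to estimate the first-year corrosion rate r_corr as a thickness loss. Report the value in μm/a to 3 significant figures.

copper: temperature factor f = -0.080·(6.6) = -0.5280
  SO₂ term: 0.0053·22.5^0.26·exp(0.059·49-0.5280) = 0.1265
  Cl⁻ term: 0.01025·25.6^0.27·exp(0.036·49+0.049·16.6) = 0.3238
  r_corr = 0.1265 + 0.3238 = 0.4503 μm/a

r_corr = 0.450 μm/a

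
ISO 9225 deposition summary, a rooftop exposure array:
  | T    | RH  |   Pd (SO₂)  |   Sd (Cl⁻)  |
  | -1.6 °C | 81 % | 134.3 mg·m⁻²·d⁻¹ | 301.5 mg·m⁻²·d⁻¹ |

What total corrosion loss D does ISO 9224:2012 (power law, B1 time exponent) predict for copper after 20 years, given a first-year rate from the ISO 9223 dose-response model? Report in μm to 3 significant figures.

D(20) = 9.88 μm

copper: temperature factor f = +0.126·(-11.6) = -1.4616
  SO₂ term: 0.0053·134.3^0.26·exp(0.059·81-1.4616) = 0.5228
  Cl⁻ term: 0.01025·301.5^0.27·exp(0.036·81+0.049·-1.6) = 0.8175
  r_corr = 0.5228 + 0.8175 = 1.34 μm/a
Power-law: D(20) = r_corr · 20^0.667
  D(20) = 1.34 × 20^0.667 = 1.34 × 7.375 = 9.885 μm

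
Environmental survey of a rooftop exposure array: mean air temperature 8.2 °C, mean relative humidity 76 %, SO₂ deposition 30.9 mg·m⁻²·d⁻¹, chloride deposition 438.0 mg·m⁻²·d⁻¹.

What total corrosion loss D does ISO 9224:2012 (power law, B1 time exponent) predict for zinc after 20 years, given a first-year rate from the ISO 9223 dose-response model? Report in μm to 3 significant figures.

D(20) = 44.1 μm

zinc: temperature factor f = +0.038·(-1.8) = -0.0684
  Pd branch = 0.0129·Pd^0.44·e^(0.046·RH+f) = 1.798 μm/a
  Cl⁻ term: 0.0175·438.0^0.57·exp(0.008·76+0.085·8.2) = 2.067
  sum: 1.798 + 2.067 → r_corr = 3.865 μm/a
Long-term exponent b (ISO 9224 Table 2, B1) = 0.813
  D(20) = 3.865 × 20^0.813 = 3.865 × 11.42 = 44.15 μm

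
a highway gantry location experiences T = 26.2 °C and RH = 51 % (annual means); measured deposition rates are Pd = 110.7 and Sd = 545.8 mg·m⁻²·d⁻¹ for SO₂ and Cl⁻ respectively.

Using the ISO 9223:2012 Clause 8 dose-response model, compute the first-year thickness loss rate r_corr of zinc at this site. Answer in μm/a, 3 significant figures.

r_corr = 9.20 μm/a

zinc: temperature factor f = -0.071·(16.2) = -1.1502
  SO₂ term: 0.0129·110.7^0.44·exp(0.046·51-1.1502) = 0.3383
  Cl⁻ term: 0.0175·545.8^0.57·exp(0.008·51+0.085·26.2) = 8.862
  r_corr = 0.3383 + 8.862 = 9.2 μm/a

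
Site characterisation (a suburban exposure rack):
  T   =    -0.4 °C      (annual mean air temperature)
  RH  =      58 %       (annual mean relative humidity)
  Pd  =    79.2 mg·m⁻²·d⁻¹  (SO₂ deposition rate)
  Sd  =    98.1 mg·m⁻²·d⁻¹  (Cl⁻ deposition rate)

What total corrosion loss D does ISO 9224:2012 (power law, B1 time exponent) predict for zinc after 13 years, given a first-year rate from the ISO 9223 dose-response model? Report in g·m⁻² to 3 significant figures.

D(13) = 70.4 g·m⁻²

zinc: T≤10 °C ⇒ hinge +0.038·(-0.4−10) = -0.3952
  sulphur-dioxide contribution → 0.8572 μm/a
  chloride contribution → 0.3673 μm/a
  ⇒ r_corr(zinc) = 1.225 μm/a
Power-law: D(13) = r_corr · 13^0.813
  D(13) = 1.225 × 13^0.813 = 1.225 × 8.047 = 9.854 μm
  Mass loss = 9.854 μm × 7.14 g/cm³ = 70.36 g·m⁻²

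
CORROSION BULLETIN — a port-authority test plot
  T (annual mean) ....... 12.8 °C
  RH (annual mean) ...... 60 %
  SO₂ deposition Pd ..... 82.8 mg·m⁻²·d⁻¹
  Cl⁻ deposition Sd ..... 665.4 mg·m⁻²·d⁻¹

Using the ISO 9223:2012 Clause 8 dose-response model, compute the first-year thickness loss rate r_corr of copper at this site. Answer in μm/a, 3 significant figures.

copper: temperature factor f = -0.080·(2.8) = -0.2240
  SO₂ term: 0.0053·82.8^0.26·exp(0.059·60-0.2240) = 0.4603
  Cl⁻ term: 0.01025·665.4^0.27·exp(0.036·60+0.049·12.8) = 0.9625
  r_corr = 0.4603 + 0.9625 = 1.423 μm/a

r_corr = 1.42 μm/a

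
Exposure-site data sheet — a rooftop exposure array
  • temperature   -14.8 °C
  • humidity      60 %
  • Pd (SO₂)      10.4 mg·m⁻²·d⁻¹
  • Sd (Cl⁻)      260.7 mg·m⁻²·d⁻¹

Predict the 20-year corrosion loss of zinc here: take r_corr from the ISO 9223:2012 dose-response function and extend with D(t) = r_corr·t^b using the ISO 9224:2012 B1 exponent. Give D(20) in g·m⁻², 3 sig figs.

D(20) = 33.8 g·m⁻²

zinc: T≤10 °C ⇒ hinge +0.038·(-14.8−10) = -0.9424
  SO₂ term: 0.0129·10.4^0.44·exp(0.046·60-0.9424) = 0.2226
  Cl⁻ term: 0.0175·260.7^0.57·exp(0.008·60+0.085·-14.8) = 0.1916
  r_corr = 0.2226 + 0.1916 = 0.4141 μm/a
Long-term exponent b (ISO 9224 Table 2, B1) = 0.813
  D(20) = 0.4141 × 20^0.813 = 0.4141 × 11.42 = 4.73 μm
  Mass loss = 4.73 μm × 7.14 g/cm³ = 33.77 g·m⁻²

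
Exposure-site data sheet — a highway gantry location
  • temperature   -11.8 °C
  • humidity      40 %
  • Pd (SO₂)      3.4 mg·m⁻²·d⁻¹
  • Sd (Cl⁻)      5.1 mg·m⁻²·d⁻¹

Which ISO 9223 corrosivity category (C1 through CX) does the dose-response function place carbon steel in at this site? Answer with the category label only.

C1

carbon steel: temperature factor f = +0.150·(-21.8) = -3.2700
  sulphur-dioxide contribution → 0.2829 μm/a
  chloride contribution → 0.654 μm/a
  total first-year rate 0.9369 μm/a
Category bounds: 0…1.3 μm/a bracket r_corr ⇒ C1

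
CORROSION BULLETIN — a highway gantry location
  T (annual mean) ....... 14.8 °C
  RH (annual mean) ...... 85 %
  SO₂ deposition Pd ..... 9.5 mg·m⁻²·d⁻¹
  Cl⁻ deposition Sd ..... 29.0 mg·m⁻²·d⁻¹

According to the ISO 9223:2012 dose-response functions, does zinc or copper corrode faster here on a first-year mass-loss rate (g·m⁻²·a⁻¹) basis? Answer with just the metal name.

zinc: temperature factor f = -0.071·(4.8) = -0.3408
  sulphur-dioxide contribution → 1.233 μm/a
  chloride contribution → 0.8285 μm/a
  total first-year rate 2.061 μm/a
  mass loss = 2.061 μm/a × 7.14 g/cm³ = 14.72 g·m⁻²·a⁻¹
copper: f(T) = -0.080·(T−10) [T>10 °C] = -0.3840
  sulphur-dioxide contribution → 0.9766 μm/a
  chloride contribution → 1.121 μm/a
  ⇒ r_corr(copper) = 2.097 μm/a
  mass loss = 2.097 μm/a × 8.96 g/cm³ = 18.79 g·m⁻²·a⁻¹
Ordering by g·m⁻²·a⁻¹: copper (18.8) > zinc (14.7)

copper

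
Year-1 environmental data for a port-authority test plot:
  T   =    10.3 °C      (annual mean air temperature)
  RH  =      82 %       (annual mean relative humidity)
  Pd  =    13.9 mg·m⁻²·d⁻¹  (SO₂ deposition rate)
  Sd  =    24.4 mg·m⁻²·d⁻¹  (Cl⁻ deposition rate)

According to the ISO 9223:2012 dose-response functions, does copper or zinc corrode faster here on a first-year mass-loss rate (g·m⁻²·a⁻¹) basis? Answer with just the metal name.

copper: T>10 °C ⇒ hinge -0.080·(10.3−10) = -0.0240
  SO₂ term: 0.0053·13.9^0.26·exp(0.059·82-0.0240) = 1.295
  Cl⁻ term: 0.01025·24.4^0.27·exp(0.036·82+0.049·10.3) = 0.7701
  sum: 1.295 + 0.7701 → r_corr = 2.065 μm/a
  mass loss = 2.065 μm/a × 8.96 g/cm³ = 18.5 g·m⁻²·a⁻¹
zinc: temperature factor f = -0.071·(0.3) = -0.0213
  SO₂ term: 0.0129·13.9^0.44·exp(0.046·82-0.0213) = 1.748
  Cl⁻ term: 0.0175·24.4^0.57·exp(0.008·82+0.085·10.3) = 0.5
  sum: 1.748 + 0.5 → r_corr = 2.248 μm/a
  mass loss = 2.248 μm/a × 7.14 g/cm³ = 16.05 g·m⁻²·a⁻¹
Ordering by g·m⁻²·a⁻¹: copper (18.5) > zinc (16)

copper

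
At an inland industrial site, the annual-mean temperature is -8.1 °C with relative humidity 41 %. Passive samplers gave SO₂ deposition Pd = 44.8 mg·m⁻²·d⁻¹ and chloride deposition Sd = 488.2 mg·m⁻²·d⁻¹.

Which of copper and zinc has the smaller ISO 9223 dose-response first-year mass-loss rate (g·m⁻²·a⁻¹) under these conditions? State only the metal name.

copper: f(T) = +0.126·(T−10) [T≤10 °C] = -2.2806
  sulphur-dioxide contribution → 0.01636 μm/a
  chloride contribution → 0.1604 μm/a
  ⇒ r_corr(copper) = 0.1768 μm/a
  mass loss = 0.1768 μm/a × 8.96 g/cm³ = 1.584 g·m⁻²·a⁻¹
zinc: f(T) = +0.038·(T−10) [T≤10 °C] = -0.6878
  sulphur-dioxide contribution → 0.2278 μm/a
  chloride contribution → 0.4159 μm/a
  ⇒ r_corr(zinc) = 0.6437 μm/a
  mass loss = 0.6437 μm/a × 7.14 g/cm³ = 4.596 g·m⁻²·a⁻¹
Ordering by g·m⁻²·a⁻¹: zinc (4.6) > copper (1.58)

copper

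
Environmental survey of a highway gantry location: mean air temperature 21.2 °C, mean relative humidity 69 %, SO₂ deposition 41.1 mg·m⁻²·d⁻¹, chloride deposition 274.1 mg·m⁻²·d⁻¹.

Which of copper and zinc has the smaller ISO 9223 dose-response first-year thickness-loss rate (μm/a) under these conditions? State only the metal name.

copper: temperature factor f = -0.080·(11.2) = -0.8960
  Pd branch = 0.0053·Pd^0.26·e^(0.059·RH+f) = 0.3332 μm/a
  Sd branch = 0.01025·Sd^0.27·e^(0.036·RH+0.049·T) = 1.581 μm/a
  r_corr = 0.3332 + 1.581 = 1.914 μm/a
zinc: f(T) = -0.071·(T−10) [T>10 °C] = -0.7952
  Pd branch = 0.0129·Pd^0.44·e^(0.046·RH+f) = 0.7141 μm/a
  Sd branch = 0.0175·Sd^0.57·e^(0.008·RH+0.085·T) = 4.518 μm/a
  r_corr = 0.7141 + 4.518 = 5.232 μm/a
Ordering by μm/a: zinc (5.23) > copper (1.91)

copper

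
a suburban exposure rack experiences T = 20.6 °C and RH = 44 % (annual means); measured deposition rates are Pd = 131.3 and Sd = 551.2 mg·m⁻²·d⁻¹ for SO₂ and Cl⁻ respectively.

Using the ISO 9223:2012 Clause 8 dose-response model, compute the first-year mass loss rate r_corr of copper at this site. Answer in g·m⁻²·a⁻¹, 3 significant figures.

r_corr = 7.72 g·m⁻²·a⁻¹

copper: temperature factor f = -0.080·(10.6) = -0.8480
  sulphur-dioxide contribution → 0.1082 μm/a
  chloride contribution → 0.7537 μm/a
  ⇒ r_corr(copper) = 0.8618 μm/a
Convert to mass loss: 0.8618 μm/a × 8.96 g/cm³ = 7.722 g·m⁻²·a⁻¹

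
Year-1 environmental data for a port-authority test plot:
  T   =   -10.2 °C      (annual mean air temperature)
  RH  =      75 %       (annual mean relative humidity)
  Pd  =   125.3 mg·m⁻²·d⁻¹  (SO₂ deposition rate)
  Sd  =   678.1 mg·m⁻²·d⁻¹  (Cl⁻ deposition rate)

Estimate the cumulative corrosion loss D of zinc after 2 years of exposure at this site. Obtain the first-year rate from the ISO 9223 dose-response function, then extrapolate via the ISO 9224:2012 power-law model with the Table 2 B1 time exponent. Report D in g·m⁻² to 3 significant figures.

D(2) = 26.7 g·m⁻²

zinc: temperature factor f = +0.038·(-20.2) = -0.7676
  sulphur-dioxide contribution → 1.58 μm/a
  chloride contribution → 0.5507 μm/a
  total first-year rate 2.131 μm/a
Power-law: D(2) = r_corr · 2^0.813
  D(2) = 2.131 × 2^0.813 = 2.131 × 1.757 = 3.743 μm
  Mass loss = 3.743 μm × 7.14 g/cm³ = 26.73 g·m⁻²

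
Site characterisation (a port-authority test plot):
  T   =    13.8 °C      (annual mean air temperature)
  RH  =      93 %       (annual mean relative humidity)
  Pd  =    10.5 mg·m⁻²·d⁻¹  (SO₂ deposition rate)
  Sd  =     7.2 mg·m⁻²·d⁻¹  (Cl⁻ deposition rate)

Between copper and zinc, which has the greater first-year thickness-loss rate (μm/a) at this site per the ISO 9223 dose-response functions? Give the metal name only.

copper

copper: T>10 °C ⇒ hinge -0.080·(13.8−10) = -0.3040
  sulphur-dioxide contribution → 1.741 μm/a
  chloride contribution → 0.977 μm/a
  total first-year rate 2.718 μm/a
zinc: temperature factor f = -0.071·(3.8) = -0.2698
  sulphur-dioxide contribution → 1.998 μm/a
  chloride contribution → 0.3667 μm/a
  total first-year rate 2.365 μm/a
Ordering by μm/a: copper (2.72) > zinc (2.36)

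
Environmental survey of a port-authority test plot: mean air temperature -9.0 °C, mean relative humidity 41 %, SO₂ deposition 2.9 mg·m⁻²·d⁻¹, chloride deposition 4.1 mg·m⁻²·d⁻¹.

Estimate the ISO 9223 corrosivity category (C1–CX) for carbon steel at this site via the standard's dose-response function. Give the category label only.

C1

carbon steel: T≤10 °C ⇒ hinge +0.150·(-9.0−10) = -2.8500
  sulphur-dioxide contribution → 0.4044 μm/a
  chloride contribution → 0.6604 μm/a
  ⇒ r_corr(carbon steel) = 1.065 μm/a
Category bounds: 0…1.3 μm/a bracket r_corr ⇒ C1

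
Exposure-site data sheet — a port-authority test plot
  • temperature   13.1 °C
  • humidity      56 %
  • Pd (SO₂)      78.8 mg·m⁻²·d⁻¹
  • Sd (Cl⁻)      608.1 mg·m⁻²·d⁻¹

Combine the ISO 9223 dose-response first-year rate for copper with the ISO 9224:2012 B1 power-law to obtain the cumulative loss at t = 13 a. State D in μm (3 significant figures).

D(13) = 6.51 μm

copper: T>10 °C ⇒ hinge -0.080·(13.1−10) = -0.2480
  sulphur-dioxide contribution → 0.3504 μm/a
  chloride contribution → 0.8255 μm/a
  ⇒ r_corr(copper) = 1.176 μm/a
ISO 9224: D(t) = r_corr · t^b with b = 0.667 (copper, B1)
  D(13) = 1.176 × 13^0.667 = 1.176 × 5.534 = 6.507 μm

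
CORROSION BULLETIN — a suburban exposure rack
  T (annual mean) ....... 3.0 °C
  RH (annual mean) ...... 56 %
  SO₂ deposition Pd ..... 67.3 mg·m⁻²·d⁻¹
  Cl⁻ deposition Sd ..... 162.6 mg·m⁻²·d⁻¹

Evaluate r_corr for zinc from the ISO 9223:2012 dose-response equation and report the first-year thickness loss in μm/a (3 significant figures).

r_corr = 1.47 μm/a

zinc: f(T) = +0.038·(T−10) [T≤10 °C] = -0.2660
  SO₂ term: 0.0129·67.3^0.44·exp(0.046·56-0.2660) = 0.8282
  Cl⁻ term: 0.0175·162.6^0.57·exp(0.008·56+0.085·3.0) = 0.6437
  sum: 0.8282 + 0.6437 → r_corr = 1.472 μm/a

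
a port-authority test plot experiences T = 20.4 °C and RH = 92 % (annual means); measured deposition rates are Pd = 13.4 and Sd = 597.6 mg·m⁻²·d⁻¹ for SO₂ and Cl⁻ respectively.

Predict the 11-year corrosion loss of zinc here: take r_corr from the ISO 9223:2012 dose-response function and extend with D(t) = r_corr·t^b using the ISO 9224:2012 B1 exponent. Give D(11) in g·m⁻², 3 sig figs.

zinc: f(T) = -0.071·(T−10) [T>10 °C] = -0.7384
  Pd branch = 0.0129·Pd^0.44·e^(0.046·RH+f) = 1.33 μm/a
  Sd branch = 0.0175·Sd^0.57·e^(0.008·RH+0.085·T) = 7.912 μm/a
  sum: 1.33 + 7.912 → r_corr = 9.242 μm/a
ISO 9224: D(t) = r_corr · t^b with b = 0.813 (zinc, B1)
  D(11) = 9.242 × 11^0.813 = 9.242 × 7.025 = 64.93 μm
  Mass loss = 64.93 μm × 7.14 g/cm³ = 463.6 g·m⁻²

D(11) = 464 g·m⁻²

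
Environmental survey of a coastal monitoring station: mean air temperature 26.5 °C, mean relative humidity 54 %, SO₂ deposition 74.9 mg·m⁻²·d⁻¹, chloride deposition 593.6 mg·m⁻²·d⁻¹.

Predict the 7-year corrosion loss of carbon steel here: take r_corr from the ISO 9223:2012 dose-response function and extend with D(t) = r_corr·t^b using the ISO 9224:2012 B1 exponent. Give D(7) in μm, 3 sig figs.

D(7) = 310 μm

carbon steel: f(T) = -0.054·(T−10) [T>10 °C] = -0.8910
  Pd branch = 1.77·Pd^0.52·e^(0.02·RH+f) = 20.17 μm/a
  Sd branch = 0.102·Sd^0.62·e^(0.033·RH+0.04·T) = 91.71 μm/a
  sum: 20.17 + 91.71 → r_corr = 111.9 μm/a
ISO 9224: D(t) = r_corr · t^b with b = 0.523 (carbon steel, B1)
  D(7) = 111.9 × 7^0.523 = 111.9 × 2.767 = 309.6 μm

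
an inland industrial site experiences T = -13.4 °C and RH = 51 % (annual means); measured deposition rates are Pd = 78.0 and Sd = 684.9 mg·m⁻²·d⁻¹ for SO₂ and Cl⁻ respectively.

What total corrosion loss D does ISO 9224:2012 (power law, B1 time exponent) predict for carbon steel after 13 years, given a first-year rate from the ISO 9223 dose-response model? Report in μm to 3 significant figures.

carbon steel: T≤10 °C ⇒ hinge +0.150·(-13.4−10) = -3.5100
  sulphur-dioxide contribution → 1.414 μm/a
  chloride contribution → 18.4 μm/a
  ⇒ r_corr(carbon steel) = 19.81 μm/a
Power-law: D(13) = r_corr · 13^0.523
  D(13) = 19.81 × 13^0.523 = 19.81 × 3.825 = 75.78 μm

D(13) = 75.8 μm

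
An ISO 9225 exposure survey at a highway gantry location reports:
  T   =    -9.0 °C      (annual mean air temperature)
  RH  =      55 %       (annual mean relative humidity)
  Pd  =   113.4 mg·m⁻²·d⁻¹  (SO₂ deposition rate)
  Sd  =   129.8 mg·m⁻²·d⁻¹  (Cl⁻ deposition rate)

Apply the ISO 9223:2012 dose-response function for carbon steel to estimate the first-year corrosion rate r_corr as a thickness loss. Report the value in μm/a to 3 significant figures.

r_corr = 12.5 μm/a

carbon steel: f(T) = +0.150·(T−10) [T≤10 °C] = -2.8500
  sulphur-dioxide contribution → 3.6 μm/a
  chloride contribution → 8.927 μm/a
  ⇒ r_corr(carbon steel) = 12.53 μm/a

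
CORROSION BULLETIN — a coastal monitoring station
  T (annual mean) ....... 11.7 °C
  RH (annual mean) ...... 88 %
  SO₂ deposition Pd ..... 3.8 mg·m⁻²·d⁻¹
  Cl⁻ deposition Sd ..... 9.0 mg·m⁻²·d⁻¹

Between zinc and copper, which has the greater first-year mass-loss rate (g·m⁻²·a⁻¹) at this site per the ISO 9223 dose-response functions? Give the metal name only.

zinc: temperature factor f = -0.071·(1.7) = -0.1207
  SO₂ term: 0.0129·3.8^0.44·exp(0.046·88-0.1207) = 1.178
  Cl⁻ term: 0.0175·9.0^0.57·exp(0.008·88+0.085·11.7) = 0.3347
  sum: 1.178 + 0.3347 → r_corr = 1.513 μm/a
  mass loss = 1.513 μm/a × 7.14 g/cm³ = 10.8 g·m⁻²·a⁻¹
copper: f(T) = -0.080·(T−10) [T>10 °C] = -0.1360
  SO₂ term: 0.0053·3.8^0.26·exp(0.059·88-0.1360) = 1.177
  Sd branch = 0.01025·Sd^0.27·e^(0.036·RH+0.049·T) = 0.782 μm/a
  r_corr = 1.177 + 0.782 = 1.959 μm/a
  mass loss = 1.959 μm/a × 8.96 g/cm³ = 17.55 g·m⁻²·a⁻¹
Ordering by g·m⁻²·a⁻¹: copper (17.6) > zinc (10.8)

copper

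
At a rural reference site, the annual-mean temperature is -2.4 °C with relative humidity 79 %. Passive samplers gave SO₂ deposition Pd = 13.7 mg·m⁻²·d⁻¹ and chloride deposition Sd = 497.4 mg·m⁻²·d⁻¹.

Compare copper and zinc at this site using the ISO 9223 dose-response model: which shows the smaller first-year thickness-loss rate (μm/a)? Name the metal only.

copper: temperature factor f = +0.126·(-12.4) = -1.5624
  sulphur-dioxide contribution → 0.232 μm/a
  chloride contribution → 0.8373 μm/a
  total first-year rate 1.069 μm/a
zinc: f(T) = +0.038·(T−10) [T≤10 °C] = -0.4712
  sulphur-dioxide contribution → 0.9646 μm/a
  chloride contribution → 0.9248 μm/a
  ⇒ r_corr(zinc) = 1.889 μm/a
Ordering by μm/a: zinc (1.89) > copper (1.07)

copper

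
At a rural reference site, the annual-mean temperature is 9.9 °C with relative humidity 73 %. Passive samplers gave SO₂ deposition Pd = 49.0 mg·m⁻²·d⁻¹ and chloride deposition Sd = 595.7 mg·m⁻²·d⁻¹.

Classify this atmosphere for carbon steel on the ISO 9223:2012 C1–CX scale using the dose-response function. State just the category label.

carbon steel: T≤10 °C ⇒ hinge +0.150·(9.9−10) = -0.0150
  Pd branch = 1.77·Pd^0.52·e^(0.02·RH+f) = 56.81 μm/a
  Cl⁻ term: 0.102·595.7^0.62·exp(0.033·73+0.04·9.9) = 88.58
  sum: 56.81 + 88.58 → r_corr = 145.4 μm/a
ISO 9223 Table 2 (carbon steel): 80 < 145 ≤ 200 μm/a ⇒ C5

C5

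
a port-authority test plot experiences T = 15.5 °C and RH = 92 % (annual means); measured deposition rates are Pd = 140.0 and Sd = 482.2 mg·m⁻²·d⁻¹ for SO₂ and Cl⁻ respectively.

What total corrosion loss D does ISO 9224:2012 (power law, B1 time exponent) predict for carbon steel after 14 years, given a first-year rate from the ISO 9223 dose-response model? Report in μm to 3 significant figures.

carbon steel: T>10 °C ⇒ hinge -0.054·(15.5−10) = -0.2970
  sulphur-dioxide contribution → 108.2 μm/a
  chloride contribution → 182 μm/a
  ⇒ r_corr(carbon steel) = 290.1 μm/a
Power-law: D(14) = r_corr · 14^0.523
  D(14) = 290.1 × 14^0.523 = 290.1 × 3.976 = 1153 μm

D(14) = 1.15e+03 μm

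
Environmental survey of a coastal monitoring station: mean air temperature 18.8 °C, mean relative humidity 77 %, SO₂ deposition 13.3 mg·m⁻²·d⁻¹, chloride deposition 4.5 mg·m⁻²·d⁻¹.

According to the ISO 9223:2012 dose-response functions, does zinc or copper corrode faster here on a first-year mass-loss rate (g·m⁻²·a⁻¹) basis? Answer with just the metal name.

zinc: f(T) = -0.071·(T−10) [T>10 °C] = -0.6248
  SO₂ term: 0.0129·13.3^0.44·exp(0.046·77-0.6248) = 0.7447
  Sd branch = 0.0175·Sd^0.57·e^(0.008·RH+0.085·T) = 0.3775 μm/a
  sum: 0.7447 + 0.3775 → r_corr = 1.122 μm/a
  mass loss = 1.122 μm/a × 7.14 g/cm³ = 8.013 g·m⁻²·a⁻¹
copper: temperature factor f = -0.080·(8.8) = -0.7040
  Pd branch = 0.0053·Pd^0.26·e^(0.059·RH+f) = 0.4828 μm/a
  Sd branch = 0.01025·Sd^0.27·e^(0.036·RH+0.049·T) = 0.6181 μm/a
  sum: 0.4828 + 0.6181 → r_corr = 1.101 μm/a
  mass loss = 1.101 μm/a × 8.96 g/cm³ = 9.863 g·m⁻²·a⁻¹
Ordering by g·m⁻²·a⁻¹: copper (9.86) > zinc (8.01)

copper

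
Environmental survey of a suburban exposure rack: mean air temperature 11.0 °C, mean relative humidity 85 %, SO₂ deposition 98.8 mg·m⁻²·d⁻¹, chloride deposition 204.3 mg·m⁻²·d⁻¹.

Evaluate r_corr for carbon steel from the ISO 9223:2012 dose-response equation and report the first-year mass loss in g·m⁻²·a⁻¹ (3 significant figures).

r_corr = 1.34e+03 g·m⁻²·a⁻¹

carbon steel: T>10 °C ⇒ hinge -0.054·(11.0−10) = -0.0540
  Pd branch = 1.77·Pd^0.52·e^(0.02·RH+f) = 100 μm/a
  Cl⁻ term: 0.102·204.3^0.62·exp(0.033·85+0.04·11.0) = 70.84
  r_corr = 100 + 70.84 = 170.9 μm/a
Convert to mass loss: 170.9 μm/a × 7.85 g/cm³ = 1341 g·m⁻²·a⁻¹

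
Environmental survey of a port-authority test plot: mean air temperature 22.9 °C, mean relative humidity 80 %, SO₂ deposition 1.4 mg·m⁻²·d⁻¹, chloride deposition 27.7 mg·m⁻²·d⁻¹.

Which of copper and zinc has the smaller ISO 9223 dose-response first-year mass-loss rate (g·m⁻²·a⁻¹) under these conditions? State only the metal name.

zinc

copper: f(T) = -0.080·(T−10) [T>10 °C] = -1.0320
  SO₂ term: 0.0053·1.4^0.26·exp(0.059·80-1.0320) = 0.2312
  Sd branch = 0.01025·Sd^0.27·e^(0.036·RH+0.049·T) = 1.375 μm/a
  r_corr = 0.2312 + 1.375 = 1.606 μm/a
  mass loss = 1.606 μm/a × 8.96 g/cm³ = 14.39 g·m⁻²·a⁻¹
zinc: T>10 °C ⇒ hinge -0.071·(22.9−10) = -0.9159
  SO₂ term: 0.0129·1.4^0.44·exp(0.046·80-0.9159) = 0.2373
  Sd branch = 0.0175·Sd^0.57·e^(0.008·RH+0.085·T) = 1.544 μm/a
  sum: 0.2373 + 1.544 → r_corr = 1.781 μm/a
  mass loss = 1.781 μm/a × 7.14 g/cm³ = 12.72 g·m⁻²·a⁻¹
Ordering by g·m⁻²·a⁻¹: copper (14.4) > zinc (12.7)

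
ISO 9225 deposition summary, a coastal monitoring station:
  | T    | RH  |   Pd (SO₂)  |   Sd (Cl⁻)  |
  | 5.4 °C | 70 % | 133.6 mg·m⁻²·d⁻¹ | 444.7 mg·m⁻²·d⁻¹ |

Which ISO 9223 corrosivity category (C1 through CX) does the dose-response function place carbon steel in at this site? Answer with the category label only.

carbon steel: T≤10 °C ⇒ hinge +0.150·(5.4−10) = -0.6900
  Pd branch = 1.77·Pd^0.52·e^(0.02·RH+f) = 45.89 μm/a
  Cl⁻ term: 0.102·444.7^0.62·exp(0.033·70+0.04·5.4) = 55.9
  sum: 45.89 + 55.9 → r_corr = 101.8 μm/a
ISO 9223 Table 2 (carbon steel): 80 < 102 ≤ 200 μm/a ⇒ C5

C5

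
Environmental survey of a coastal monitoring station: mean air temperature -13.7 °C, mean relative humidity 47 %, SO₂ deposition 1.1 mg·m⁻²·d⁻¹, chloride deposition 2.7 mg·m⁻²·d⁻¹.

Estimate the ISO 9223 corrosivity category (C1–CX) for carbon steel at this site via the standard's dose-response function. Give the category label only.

C1

carbon steel: f(T) = +0.150·(T−10) [T≤10 °C] = -3.5550
  Pd branch = 1.77·Pd^0.52·e^(0.02·RH+f) = 0.1361 μm/a
  Cl⁻ term: 0.102·2.7^0.62·exp(0.033·47+0.04·-13.7) = 0.5148
  r_corr = 0.1361 + 0.5148 = 0.6509 μm/a
Category bounds: 0…1.3 μm/a bracket r_corr ⇒ C1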